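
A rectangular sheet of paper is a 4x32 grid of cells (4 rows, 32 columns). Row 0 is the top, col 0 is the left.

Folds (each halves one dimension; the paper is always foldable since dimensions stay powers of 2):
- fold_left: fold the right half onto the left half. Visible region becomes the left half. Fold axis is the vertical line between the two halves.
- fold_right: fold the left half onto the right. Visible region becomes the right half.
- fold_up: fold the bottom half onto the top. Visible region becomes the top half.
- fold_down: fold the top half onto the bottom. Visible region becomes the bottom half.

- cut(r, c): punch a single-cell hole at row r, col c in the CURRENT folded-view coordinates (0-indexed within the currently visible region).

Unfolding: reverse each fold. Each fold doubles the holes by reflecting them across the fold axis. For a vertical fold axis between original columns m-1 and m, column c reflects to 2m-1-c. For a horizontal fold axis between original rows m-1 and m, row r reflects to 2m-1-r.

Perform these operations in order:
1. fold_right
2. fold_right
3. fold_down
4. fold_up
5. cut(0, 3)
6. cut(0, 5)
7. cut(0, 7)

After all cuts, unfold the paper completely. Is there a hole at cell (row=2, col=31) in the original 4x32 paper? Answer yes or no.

Answer: yes

Derivation:
Op 1 fold_right: fold axis v@16; visible region now rows[0,4) x cols[16,32) = 4x16
Op 2 fold_right: fold axis v@24; visible region now rows[0,4) x cols[24,32) = 4x8
Op 3 fold_down: fold axis h@2; visible region now rows[2,4) x cols[24,32) = 2x8
Op 4 fold_up: fold axis h@3; visible region now rows[2,3) x cols[24,32) = 1x8
Op 5 cut(0, 3): punch at orig (2,27); cuts so far [(2, 27)]; region rows[2,3) x cols[24,32) = 1x8
Op 6 cut(0, 5): punch at orig (2,29); cuts so far [(2, 27), (2, 29)]; region rows[2,3) x cols[24,32) = 1x8
Op 7 cut(0, 7): punch at orig (2,31); cuts so far [(2, 27), (2, 29), (2, 31)]; region rows[2,3) x cols[24,32) = 1x8
Unfold 1 (reflect across h@3): 6 holes -> [(2, 27), (2, 29), (2, 31), (3, 27), (3, 29), (3, 31)]
Unfold 2 (reflect across h@2): 12 holes -> [(0, 27), (0, 29), (0, 31), (1, 27), (1, 29), (1, 31), (2, 27), (2, 29), (2, 31), (3, 27), (3, 29), (3, 31)]
Unfold 3 (reflect across v@24): 24 holes -> [(0, 16), (0, 18), (0, 20), (0, 27), (0, 29), (0, 31), (1, 16), (1, 18), (1, 20), (1, 27), (1, 29), (1, 31), (2, 16), (2, 18), (2, 20), (2, 27), (2, 29), (2, 31), (3, 16), (3, 18), (3, 20), (3, 27), (3, 29), (3, 31)]
Unfold 4 (reflect across v@16): 48 holes -> [(0, 0), (0, 2), (0, 4), (0, 11), (0, 13), (0, 15), (0, 16), (0, 18), (0, 20), (0, 27), (0, 29), (0, 31), (1, 0), (1, 2), (1, 4), (1, 11), (1, 13), (1, 15), (1, 16), (1, 18), (1, 20), (1, 27), (1, 29), (1, 31), (2, 0), (2, 2), (2, 4), (2, 11), (2, 13), (2, 15), (2, 16), (2, 18), (2, 20), (2, 27), (2, 29), (2, 31), (3, 0), (3, 2), (3, 4), (3, 11), (3, 13), (3, 15), (3, 16), (3, 18), (3, 20), (3, 27), (3, 29), (3, 31)]
Holes: [(0, 0), (0, 2), (0, 4), (0, 11), (0, 13), (0, 15), (0, 16), (0, 18), (0, 20), (0, 27), (0, 29), (0, 31), (1, 0), (1, 2), (1, 4), (1, 11), (1, 13), (1, 15), (1, 16), (1, 18), (1, 20), (1, 27), (1, 29), (1, 31), (2, 0), (2, 2), (2, 4), (2, 11), (2, 13), (2, 15), (2, 16), (2, 18), (2, 20), (2, 27), (2, 29), (2, 31), (3, 0), (3, 2), (3, 4), (3, 11), (3, 13), (3, 15), (3, 16), (3, 18), (3, 20), (3, 27), (3, 29), (3, 31)]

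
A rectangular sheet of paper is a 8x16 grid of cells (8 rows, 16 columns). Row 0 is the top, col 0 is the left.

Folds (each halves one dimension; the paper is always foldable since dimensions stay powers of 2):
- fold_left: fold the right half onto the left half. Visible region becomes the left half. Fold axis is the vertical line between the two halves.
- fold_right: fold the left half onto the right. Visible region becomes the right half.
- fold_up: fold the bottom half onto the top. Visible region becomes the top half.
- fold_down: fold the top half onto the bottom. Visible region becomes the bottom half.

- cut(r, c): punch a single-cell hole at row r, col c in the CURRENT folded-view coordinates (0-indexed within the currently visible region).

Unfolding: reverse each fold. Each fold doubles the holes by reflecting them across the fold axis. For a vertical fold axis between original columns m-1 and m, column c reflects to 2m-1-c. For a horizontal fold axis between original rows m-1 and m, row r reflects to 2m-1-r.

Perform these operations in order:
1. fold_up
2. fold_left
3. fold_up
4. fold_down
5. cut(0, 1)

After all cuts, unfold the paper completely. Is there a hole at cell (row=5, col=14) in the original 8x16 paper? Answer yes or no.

Op 1 fold_up: fold axis h@4; visible region now rows[0,4) x cols[0,16) = 4x16
Op 2 fold_left: fold axis v@8; visible region now rows[0,4) x cols[0,8) = 4x8
Op 3 fold_up: fold axis h@2; visible region now rows[0,2) x cols[0,8) = 2x8
Op 4 fold_down: fold axis h@1; visible region now rows[1,2) x cols[0,8) = 1x8
Op 5 cut(0, 1): punch at orig (1,1); cuts so far [(1, 1)]; region rows[1,2) x cols[0,8) = 1x8
Unfold 1 (reflect across h@1): 2 holes -> [(0, 1), (1, 1)]
Unfold 2 (reflect across h@2): 4 holes -> [(0, 1), (1, 1), (2, 1), (3, 1)]
Unfold 3 (reflect across v@8): 8 holes -> [(0, 1), (0, 14), (1, 1), (1, 14), (2, 1), (2, 14), (3, 1), (3, 14)]
Unfold 4 (reflect across h@4): 16 holes -> [(0, 1), (0, 14), (1, 1), (1, 14), (2, 1), (2, 14), (3, 1), (3, 14), (4, 1), (4, 14), (5, 1), (5, 14), (6, 1), (6, 14), (7, 1), (7, 14)]
Holes: [(0, 1), (0, 14), (1, 1), (1, 14), (2, 1), (2, 14), (3, 1), (3, 14), (4, 1), (4, 14), (5, 1), (5, 14), (6, 1), (6, 14), (7, 1), (7, 14)]

Answer: yes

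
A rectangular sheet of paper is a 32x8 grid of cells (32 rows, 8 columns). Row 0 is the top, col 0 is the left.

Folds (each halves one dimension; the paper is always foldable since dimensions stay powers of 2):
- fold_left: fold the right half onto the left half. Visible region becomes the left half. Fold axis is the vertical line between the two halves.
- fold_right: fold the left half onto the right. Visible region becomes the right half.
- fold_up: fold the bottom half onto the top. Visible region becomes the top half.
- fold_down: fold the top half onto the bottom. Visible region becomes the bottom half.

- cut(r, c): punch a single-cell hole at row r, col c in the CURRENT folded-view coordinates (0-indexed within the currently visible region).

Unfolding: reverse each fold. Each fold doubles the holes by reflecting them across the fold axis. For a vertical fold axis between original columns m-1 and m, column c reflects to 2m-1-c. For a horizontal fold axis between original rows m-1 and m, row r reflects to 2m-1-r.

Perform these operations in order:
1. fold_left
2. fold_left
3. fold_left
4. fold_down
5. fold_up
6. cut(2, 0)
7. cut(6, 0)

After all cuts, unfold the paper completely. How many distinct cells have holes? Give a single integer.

Answer: 64

Derivation:
Op 1 fold_left: fold axis v@4; visible region now rows[0,32) x cols[0,4) = 32x4
Op 2 fold_left: fold axis v@2; visible region now rows[0,32) x cols[0,2) = 32x2
Op 3 fold_left: fold axis v@1; visible region now rows[0,32) x cols[0,1) = 32x1
Op 4 fold_down: fold axis h@16; visible region now rows[16,32) x cols[0,1) = 16x1
Op 5 fold_up: fold axis h@24; visible region now rows[16,24) x cols[0,1) = 8x1
Op 6 cut(2, 0): punch at orig (18,0); cuts so far [(18, 0)]; region rows[16,24) x cols[0,1) = 8x1
Op 7 cut(6, 0): punch at orig (22,0); cuts so far [(18, 0), (22, 0)]; region rows[16,24) x cols[0,1) = 8x1
Unfold 1 (reflect across h@24): 4 holes -> [(18, 0), (22, 0), (25, 0), (29, 0)]
Unfold 2 (reflect across h@16): 8 holes -> [(2, 0), (6, 0), (9, 0), (13, 0), (18, 0), (22, 0), (25, 0), (29, 0)]
Unfold 3 (reflect across v@1): 16 holes -> [(2, 0), (2, 1), (6, 0), (6, 1), (9, 0), (9, 1), (13, 0), (13, 1), (18, 0), (18, 1), (22, 0), (22, 1), (25, 0), (25, 1), (29, 0), (29, 1)]
Unfold 4 (reflect across v@2): 32 holes -> [(2, 0), (2, 1), (2, 2), (2, 3), (6, 0), (6, 1), (6, 2), (6, 3), (9, 0), (9, 1), (9, 2), (9, 3), (13, 0), (13, 1), (13, 2), (13, 3), (18, 0), (18, 1), (18, 2), (18, 3), (22, 0), (22, 1), (22, 2), (22, 3), (25, 0), (25, 1), (25, 2), (25, 3), (29, 0), (29, 1), (29, 2), (29, 3)]
Unfold 5 (reflect across v@4): 64 holes -> [(2, 0), (2, 1), (2, 2), (2, 3), (2, 4), (2, 5), (2, 6), (2, 7), (6, 0), (6, 1), (6, 2), (6, 3), (6, 4), (6, 5), (6, 6), (6, 7), (9, 0), (9, 1), (9, 2), (9, 3), (9, 4), (9, 5), (9, 6), (9, 7), (13, 0), (13, 1), (13, 2), (13, 3), (13, 4), (13, 5), (13, 6), (13, 7), (18, 0), (18, 1), (18, 2), (18, 3), (18, 4), (18, 5), (18, 6), (18, 7), (22, 0), (22, 1), (22, 2), (22, 3), (22, 4), (22, 5), (22, 6), (22, 7), (25, 0), (25, 1), (25, 2), (25, 3), (25, 4), (25, 5), (25, 6), (25, 7), (29, 0), (29, 1), (29, 2), (29, 3), (29, 4), (29, 5), (29, 6), (29, 7)]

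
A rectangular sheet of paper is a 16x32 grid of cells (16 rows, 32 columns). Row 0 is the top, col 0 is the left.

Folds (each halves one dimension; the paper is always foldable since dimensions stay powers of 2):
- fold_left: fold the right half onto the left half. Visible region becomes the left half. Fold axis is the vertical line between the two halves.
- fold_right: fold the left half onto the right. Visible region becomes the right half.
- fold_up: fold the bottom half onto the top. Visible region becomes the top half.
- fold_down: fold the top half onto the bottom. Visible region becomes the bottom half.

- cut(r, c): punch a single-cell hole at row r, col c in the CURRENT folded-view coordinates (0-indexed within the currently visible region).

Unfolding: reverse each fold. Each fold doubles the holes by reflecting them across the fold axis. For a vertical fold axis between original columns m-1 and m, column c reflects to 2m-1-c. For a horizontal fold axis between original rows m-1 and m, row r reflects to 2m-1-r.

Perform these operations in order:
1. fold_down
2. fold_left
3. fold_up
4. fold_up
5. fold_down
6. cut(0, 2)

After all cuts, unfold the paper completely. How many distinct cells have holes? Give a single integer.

Answer: 32

Derivation:
Op 1 fold_down: fold axis h@8; visible region now rows[8,16) x cols[0,32) = 8x32
Op 2 fold_left: fold axis v@16; visible region now rows[8,16) x cols[0,16) = 8x16
Op 3 fold_up: fold axis h@12; visible region now rows[8,12) x cols[0,16) = 4x16
Op 4 fold_up: fold axis h@10; visible region now rows[8,10) x cols[0,16) = 2x16
Op 5 fold_down: fold axis h@9; visible region now rows[9,10) x cols[0,16) = 1x16
Op 6 cut(0, 2): punch at orig (9,2); cuts so far [(9, 2)]; region rows[9,10) x cols[0,16) = 1x16
Unfold 1 (reflect across h@9): 2 holes -> [(8, 2), (9, 2)]
Unfold 2 (reflect across h@10): 4 holes -> [(8, 2), (9, 2), (10, 2), (11, 2)]
Unfold 3 (reflect across h@12): 8 holes -> [(8, 2), (9, 2), (10, 2), (11, 2), (12, 2), (13, 2), (14, 2), (15, 2)]
Unfold 4 (reflect across v@16): 16 holes -> [(8, 2), (8, 29), (9, 2), (9, 29), (10, 2), (10, 29), (11, 2), (11, 29), (12, 2), (12, 29), (13, 2), (13, 29), (14, 2), (14, 29), (15, 2), (15, 29)]
Unfold 5 (reflect across h@8): 32 holes -> [(0, 2), (0, 29), (1, 2), (1, 29), (2, 2), (2, 29), (3, 2), (3, 29), (4, 2), (4, 29), (5, 2), (5, 29), (6, 2), (6, 29), (7, 2), (7, 29), (8, 2), (8, 29), (9, 2), (9, 29), (10, 2), (10, 29), (11, 2), (11, 29), (12, 2), (12, 29), (13, 2), (13, 29), (14, 2), (14, 29), (15, 2), (15, 29)]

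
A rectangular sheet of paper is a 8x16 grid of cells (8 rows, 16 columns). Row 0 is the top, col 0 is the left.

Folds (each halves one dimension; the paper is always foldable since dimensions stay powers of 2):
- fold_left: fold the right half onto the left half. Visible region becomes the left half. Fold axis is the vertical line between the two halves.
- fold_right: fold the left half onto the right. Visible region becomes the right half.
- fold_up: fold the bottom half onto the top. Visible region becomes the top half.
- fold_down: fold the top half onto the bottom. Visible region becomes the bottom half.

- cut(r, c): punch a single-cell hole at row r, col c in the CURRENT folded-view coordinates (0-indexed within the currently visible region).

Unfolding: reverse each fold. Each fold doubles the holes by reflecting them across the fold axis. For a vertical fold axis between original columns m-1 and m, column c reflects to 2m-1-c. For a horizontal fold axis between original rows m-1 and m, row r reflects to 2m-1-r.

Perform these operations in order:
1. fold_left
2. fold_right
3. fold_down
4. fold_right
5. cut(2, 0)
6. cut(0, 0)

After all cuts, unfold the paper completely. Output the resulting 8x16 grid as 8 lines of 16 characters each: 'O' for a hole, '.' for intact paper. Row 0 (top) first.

Answer: ................
.OO..OO..OO..OO.
................
.OO..OO..OO..OO.
.OO..OO..OO..OO.
................
.OO..OO..OO..OO.
................

Derivation:
Op 1 fold_left: fold axis v@8; visible region now rows[0,8) x cols[0,8) = 8x8
Op 2 fold_right: fold axis v@4; visible region now rows[0,8) x cols[4,8) = 8x4
Op 3 fold_down: fold axis h@4; visible region now rows[4,8) x cols[4,8) = 4x4
Op 4 fold_right: fold axis v@6; visible region now rows[4,8) x cols[6,8) = 4x2
Op 5 cut(2, 0): punch at orig (6,6); cuts so far [(6, 6)]; region rows[4,8) x cols[6,8) = 4x2
Op 6 cut(0, 0): punch at orig (4,6); cuts so far [(4, 6), (6, 6)]; region rows[4,8) x cols[6,8) = 4x2
Unfold 1 (reflect across v@6): 4 holes -> [(4, 5), (4, 6), (6, 5), (6, 6)]
Unfold 2 (reflect across h@4): 8 holes -> [(1, 5), (1, 6), (3, 5), (3, 6), (4, 5), (4, 6), (6, 5), (6, 6)]
Unfold 3 (reflect across v@4): 16 holes -> [(1, 1), (1, 2), (1, 5), (1, 6), (3, 1), (3, 2), (3, 5), (3, 6), (4, 1), (4, 2), (4, 5), (4, 6), (6, 1), (6, 2), (6, 5), (6, 6)]
Unfold 4 (reflect across v@8): 32 holes -> [(1, 1), (1, 2), (1, 5), (1, 6), (1, 9), (1, 10), (1, 13), (1, 14), (3, 1), (3, 2), (3, 5), (3, 6), (3, 9), (3, 10), (3, 13), (3, 14), (4, 1), (4, 2), (4, 5), (4, 6), (4, 9), (4, 10), (4, 13), (4, 14), (6, 1), (6, 2), (6, 5), (6, 6), (6, 9), (6, 10), (6, 13), (6, 14)]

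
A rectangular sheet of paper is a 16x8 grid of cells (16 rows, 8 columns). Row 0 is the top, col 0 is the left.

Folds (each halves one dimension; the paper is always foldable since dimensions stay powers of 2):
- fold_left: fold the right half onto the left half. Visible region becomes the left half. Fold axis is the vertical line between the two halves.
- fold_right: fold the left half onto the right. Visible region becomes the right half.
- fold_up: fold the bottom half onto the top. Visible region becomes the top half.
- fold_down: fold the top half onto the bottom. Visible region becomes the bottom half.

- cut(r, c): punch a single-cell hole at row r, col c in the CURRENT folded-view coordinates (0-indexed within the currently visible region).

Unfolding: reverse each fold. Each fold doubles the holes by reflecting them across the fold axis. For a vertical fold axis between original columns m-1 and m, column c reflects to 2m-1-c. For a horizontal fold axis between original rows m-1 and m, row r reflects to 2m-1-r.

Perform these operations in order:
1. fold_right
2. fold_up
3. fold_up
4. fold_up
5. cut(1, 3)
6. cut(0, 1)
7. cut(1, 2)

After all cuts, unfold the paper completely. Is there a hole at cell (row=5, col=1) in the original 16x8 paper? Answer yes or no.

Op 1 fold_right: fold axis v@4; visible region now rows[0,16) x cols[4,8) = 16x4
Op 2 fold_up: fold axis h@8; visible region now rows[0,8) x cols[4,8) = 8x4
Op 3 fold_up: fold axis h@4; visible region now rows[0,4) x cols[4,8) = 4x4
Op 4 fold_up: fold axis h@2; visible region now rows[0,2) x cols[4,8) = 2x4
Op 5 cut(1, 3): punch at orig (1,7); cuts so far [(1, 7)]; region rows[0,2) x cols[4,8) = 2x4
Op 6 cut(0, 1): punch at orig (0,5); cuts so far [(0, 5), (1, 7)]; region rows[0,2) x cols[4,8) = 2x4
Op 7 cut(1, 2): punch at orig (1,6); cuts so far [(0, 5), (1, 6), (1, 7)]; region rows[0,2) x cols[4,8) = 2x4
Unfold 1 (reflect across h@2): 6 holes -> [(0, 5), (1, 6), (1, 7), (2, 6), (2, 7), (3, 5)]
Unfold 2 (reflect across h@4): 12 holes -> [(0, 5), (1, 6), (1, 7), (2, 6), (2, 7), (3, 5), (4, 5), (5, 6), (5, 7), (6, 6), (6, 7), (7, 5)]
Unfold 3 (reflect across h@8): 24 holes -> [(0, 5), (1, 6), (1, 7), (2, 6), (2, 7), (3, 5), (4, 5), (5, 6), (5, 7), (6, 6), (6, 7), (7, 5), (8, 5), (9, 6), (9, 7), (10, 6), (10, 7), (11, 5), (12, 5), (13, 6), (13, 7), (14, 6), (14, 7), (15, 5)]
Unfold 4 (reflect across v@4): 48 holes -> [(0, 2), (0, 5), (1, 0), (1, 1), (1, 6), (1, 7), (2, 0), (2, 1), (2, 6), (2, 7), (3, 2), (3, 5), (4, 2), (4, 5), (5, 0), (5, 1), (5, 6), (5, 7), (6, 0), (6, 1), (6, 6), (6, 7), (7, 2), (7, 5), (8, 2), (8, 5), (9, 0), (9, 1), (9, 6), (9, 7), (10, 0), (10, 1), (10, 6), (10, 7), (11, 2), (11, 5), (12, 2), (12, 5), (13, 0), (13, 1), (13, 6), (13, 7), (14, 0), (14, 1), (14, 6), (14, 7), (15, 2), (15, 5)]
Holes: [(0, 2), (0, 5), (1, 0), (1, 1), (1, 6), (1, 7), (2, 0), (2, 1), (2, 6), (2, 7), (3, 2), (3, 5), (4, 2), (4, 5), (5, 0), (5, 1), (5, 6), (5, 7), (6, 0), (6, 1), (6, 6), (6, 7), (7, 2), (7, 5), (8, 2), (8, 5), (9, 0), (9, 1), (9, 6), (9, 7), (10, 0), (10, 1), (10, 6), (10, 7), (11, 2), (11, 5), (12, 2), (12, 5), (13, 0), (13, 1), (13, 6), (13, 7), (14, 0), (14, 1), (14, 6), (14, 7), (15, 2), (15, 5)]

Answer: yes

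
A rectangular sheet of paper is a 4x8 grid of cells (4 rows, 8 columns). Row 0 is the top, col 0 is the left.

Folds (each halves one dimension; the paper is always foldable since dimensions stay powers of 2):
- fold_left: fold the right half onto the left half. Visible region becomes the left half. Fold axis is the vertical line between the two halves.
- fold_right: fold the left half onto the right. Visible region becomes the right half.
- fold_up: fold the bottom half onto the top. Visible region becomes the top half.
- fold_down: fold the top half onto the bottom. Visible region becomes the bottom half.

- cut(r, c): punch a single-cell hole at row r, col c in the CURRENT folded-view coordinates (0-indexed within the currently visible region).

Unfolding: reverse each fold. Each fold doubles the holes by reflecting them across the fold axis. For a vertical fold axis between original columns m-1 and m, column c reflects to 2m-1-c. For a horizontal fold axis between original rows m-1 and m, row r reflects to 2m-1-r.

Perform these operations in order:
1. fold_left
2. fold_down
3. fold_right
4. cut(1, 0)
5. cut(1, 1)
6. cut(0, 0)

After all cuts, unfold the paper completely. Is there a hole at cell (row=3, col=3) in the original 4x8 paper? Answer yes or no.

Answer: yes

Derivation:
Op 1 fold_left: fold axis v@4; visible region now rows[0,4) x cols[0,4) = 4x4
Op 2 fold_down: fold axis h@2; visible region now rows[2,4) x cols[0,4) = 2x4
Op 3 fold_right: fold axis v@2; visible region now rows[2,4) x cols[2,4) = 2x2
Op 4 cut(1, 0): punch at orig (3,2); cuts so far [(3, 2)]; region rows[2,4) x cols[2,4) = 2x2
Op 5 cut(1, 1): punch at orig (3,3); cuts so far [(3, 2), (3, 3)]; region rows[2,4) x cols[2,4) = 2x2
Op 6 cut(0, 0): punch at orig (2,2); cuts so far [(2, 2), (3, 2), (3, 3)]; region rows[2,4) x cols[2,4) = 2x2
Unfold 1 (reflect across v@2): 6 holes -> [(2, 1), (2, 2), (3, 0), (3, 1), (3, 2), (3, 3)]
Unfold 2 (reflect across h@2): 12 holes -> [(0, 0), (0, 1), (0, 2), (0, 3), (1, 1), (1, 2), (2, 1), (2, 2), (3, 0), (3, 1), (3, 2), (3, 3)]
Unfold 3 (reflect across v@4): 24 holes -> [(0, 0), (0, 1), (0, 2), (0, 3), (0, 4), (0, 5), (0, 6), (0, 7), (1, 1), (1, 2), (1, 5), (1, 6), (2, 1), (2, 2), (2, 5), (2, 6), (3, 0), (3, 1), (3, 2), (3, 3), (3, 4), (3, 5), (3, 6), (3, 7)]
Holes: [(0, 0), (0, 1), (0, 2), (0, 3), (0, 4), (0, 5), (0, 6), (0, 7), (1, 1), (1, 2), (1, 5), (1, 6), (2, 1), (2, 2), (2, 5), (2, 6), (3, 0), (3, 1), (3, 2), (3, 3), (3, 4), (3, 5), (3, 6), (3, 7)]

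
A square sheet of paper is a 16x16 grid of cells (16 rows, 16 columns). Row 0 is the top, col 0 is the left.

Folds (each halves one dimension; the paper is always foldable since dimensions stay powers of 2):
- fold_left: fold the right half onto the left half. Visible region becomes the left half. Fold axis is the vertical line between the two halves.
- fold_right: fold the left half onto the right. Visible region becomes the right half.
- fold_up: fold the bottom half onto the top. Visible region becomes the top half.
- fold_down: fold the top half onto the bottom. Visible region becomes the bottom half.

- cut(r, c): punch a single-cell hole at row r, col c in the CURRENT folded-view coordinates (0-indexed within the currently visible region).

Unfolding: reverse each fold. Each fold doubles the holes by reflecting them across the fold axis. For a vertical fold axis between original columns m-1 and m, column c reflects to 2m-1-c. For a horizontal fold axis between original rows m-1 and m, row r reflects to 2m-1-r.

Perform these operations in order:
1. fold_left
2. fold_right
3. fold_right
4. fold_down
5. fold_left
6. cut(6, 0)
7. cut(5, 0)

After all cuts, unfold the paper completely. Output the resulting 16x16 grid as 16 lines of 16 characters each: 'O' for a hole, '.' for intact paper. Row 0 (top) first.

Answer: ................
OOOOOOOOOOOOOOOO
OOOOOOOOOOOOOOOO
................
................
................
................
................
................
................
................
................
................
OOOOOOOOOOOOOOOO
OOOOOOOOOOOOOOOO
................

Derivation:
Op 1 fold_left: fold axis v@8; visible region now rows[0,16) x cols[0,8) = 16x8
Op 2 fold_right: fold axis v@4; visible region now rows[0,16) x cols[4,8) = 16x4
Op 3 fold_right: fold axis v@6; visible region now rows[0,16) x cols[6,8) = 16x2
Op 4 fold_down: fold axis h@8; visible region now rows[8,16) x cols[6,8) = 8x2
Op 5 fold_left: fold axis v@7; visible region now rows[8,16) x cols[6,7) = 8x1
Op 6 cut(6, 0): punch at orig (14,6); cuts so far [(14, 6)]; region rows[8,16) x cols[6,7) = 8x1
Op 7 cut(5, 0): punch at orig (13,6); cuts so far [(13, 6), (14, 6)]; region rows[8,16) x cols[6,7) = 8x1
Unfold 1 (reflect across v@7): 4 holes -> [(13, 6), (13, 7), (14, 6), (14, 7)]
Unfold 2 (reflect across h@8): 8 holes -> [(1, 6), (1, 7), (2, 6), (2, 7), (13, 6), (13, 7), (14, 6), (14, 7)]
Unfold 3 (reflect across v@6): 16 holes -> [(1, 4), (1, 5), (1, 6), (1, 7), (2, 4), (2, 5), (2, 6), (2, 7), (13, 4), (13, 5), (13, 6), (13, 7), (14, 4), (14, 5), (14, 6), (14, 7)]
Unfold 4 (reflect across v@4): 32 holes -> [(1, 0), (1, 1), (1, 2), (1, 3), (1, 4), (1, 5), (1, 6), (1, 7), (2, 0), (2, 1), (2, 2), (2, 3), (2, 4), (2, 5), (2, 6), (2, 7), (13, 0), (13, 1), (13, 2), (13, 3), (13, 4), (13, 5), (13, 6), (13, 7), (14, 0), (14, 1), (14, 2), (14, 3), (14, 4), (14, 5), (14, 6), (14, 7)]
Unfold 5 (reflect across v@8): 64 holes -> [(1, 0), (1, 1), (1, 2), (1, 3), (1, 4), (1, 5), (1, 6), (1, 7), (1, 8), (1, 9), (1, 10), (1, 11), (1, 12), (1, 13), (1, 14), (1, 15), (2, 0), (2, 1), (2, 2), (2, 3), (2, 4), (2, 5), (2, 6), (2, 7), (2, 8), (2, 9), (2, 10), (2, 11), (2, 12), (2, 13), (2, 14), (2, 15), (13, 0), (13, 1), (13, 2), (13, 3), (13, 4), (13, 5), (13, 6), (13, 7), (13, 8), (13, 9), (13, 10), (13, 11), (13, 12), (13, 13), (13, 14), (13, 15), (14, 0), (14, 1), (14, 2), (14, 3), (14, 4), (14, 5), (14, 6), (14, 7), (14, 8), (14, 9), (14, 10), (14, 11), (14, 12), (14, 13), (14, 14), (14, 15)]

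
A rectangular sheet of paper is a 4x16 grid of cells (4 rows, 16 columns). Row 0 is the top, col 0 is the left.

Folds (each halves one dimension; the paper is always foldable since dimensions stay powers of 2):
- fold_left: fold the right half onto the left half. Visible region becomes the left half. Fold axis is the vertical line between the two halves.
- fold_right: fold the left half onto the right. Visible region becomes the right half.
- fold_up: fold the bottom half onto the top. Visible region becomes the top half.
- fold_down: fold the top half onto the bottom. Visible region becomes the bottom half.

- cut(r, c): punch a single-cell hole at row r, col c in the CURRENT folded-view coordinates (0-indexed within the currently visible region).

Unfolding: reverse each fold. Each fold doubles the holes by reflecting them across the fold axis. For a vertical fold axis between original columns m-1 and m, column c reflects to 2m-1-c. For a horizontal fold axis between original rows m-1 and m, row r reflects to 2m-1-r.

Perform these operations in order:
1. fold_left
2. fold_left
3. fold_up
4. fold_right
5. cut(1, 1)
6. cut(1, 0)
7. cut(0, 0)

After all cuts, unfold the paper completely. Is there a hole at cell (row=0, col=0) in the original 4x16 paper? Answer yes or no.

Answer: no

Derivation:
Op 1 fold_left: fold axis v@8; visible region now rows[0,4) x cols[0,8) = 4x8
Op 2 fold_left: fold axis v@4; visible region now rows[0,4) x cols[0,4) = 4x4
Op 3 fold_up: fold axis h@2; visible region now rows[0,2) x cols[0,4) = 2x4
Op 4 fold_right: fold axis v@2; visible region now rows[0,2) x cols[2,4) = 2x2
Op 5 cut(1, 1): punch at orig (1,3); cuts so far [(1, 3)]; region rows[0,2) x cols[2,4) = 2x2
Op 6 cut(1, 0): punch at orig (1,2); cuts so far [(1, 2), (1, 3)]; region rows[0,2) x cols[2,4) = 2x2
Op 7 cut(0, 0): punch at orig (0,2); cuts so far [(0, 2), (1, 2), (1, 3)]; region rows[0,2) x cols[2,4) = 2x2
Unfold 1 (reflect across v@2): 6 holes -> [(0, 1), (0, 2), (1, 0), (1, 1), (1, 2), (1, 3)]
Unfold 2 (reflect across h@2): 12 holes -> [(0, 1), (0, 2), (1, 0), (1, 1), (1, 2), (1, 3), (2, 0), (2, 1), (2, 2), (2, 3), (3, 1), (3, 2)]
Unfold 3 (reflect across v@4): 24 holes -> [(0, 1), (0, 2), (0, 5), (0, 6), (1, 0), (1, 1), (1, 2), (1, 3), (1, 4), (1, 5), (1, 6), (1, 7), (2, 0), (2, 1), (2, 2), (2, 3), (2, 4), (2, 5), (2, 6), (2, 7), (3, 1), (3, 2), (3, 5), (3, 6)]
Unfold 4 (reflect across v@8): 48 holes -> [(0, 1), (0, 2), (0, 5), (0, 6), (0, 9), (0, 10), (0, 13), (0, 14), (1, 0), (1, 1), (1, 2), (1, 3), (1, 4), (1, 5), (1, 6), (1, 7), (1, 8), (1, 9), (1, 10), (1, 11), (1, 12), (1, 13), (1, 14), (1, 15), (2, 0), (2, 1), (2, 2), (2, 3), (2, 4), (2, 5), (2, 6), (2, 7), (2, 8), (2, 9), (2, 10), (2, 11), (2, 12), (2, 13), (2, 14), (2, 15), (3, 1), (3, 2), (3, 5), (3, 6), (3, 9), (3, 10), (3, 13), (3, 14)]
Holes: [(0, 1), (0, 2), (0, 5), (0, 6), (0, 9), (0, 10), (0, 13), (0, 14), (1, 0), (1, 1), (1, 2), (1, 3), (1, 4), (1, 5), (1, 6), (1, 7), (1, 8), (1, 9), (1, 10), (1, 11), (1, 12), (1, 13), (1, 14), (1, 15), (2, 0), (2, 1), (2, 2), (2, 3), (2, 4), (2, 5), (2, 6), (2, 7), (2, 8), (2, 9), (2, 10), (2, 11), (2, 12), (2, 13), (2, 14), (2, 15), (3, 1), (3, 2), (3, 5), (3, 6), (3, 9), (3, 10), (3, 13), (3, 14)]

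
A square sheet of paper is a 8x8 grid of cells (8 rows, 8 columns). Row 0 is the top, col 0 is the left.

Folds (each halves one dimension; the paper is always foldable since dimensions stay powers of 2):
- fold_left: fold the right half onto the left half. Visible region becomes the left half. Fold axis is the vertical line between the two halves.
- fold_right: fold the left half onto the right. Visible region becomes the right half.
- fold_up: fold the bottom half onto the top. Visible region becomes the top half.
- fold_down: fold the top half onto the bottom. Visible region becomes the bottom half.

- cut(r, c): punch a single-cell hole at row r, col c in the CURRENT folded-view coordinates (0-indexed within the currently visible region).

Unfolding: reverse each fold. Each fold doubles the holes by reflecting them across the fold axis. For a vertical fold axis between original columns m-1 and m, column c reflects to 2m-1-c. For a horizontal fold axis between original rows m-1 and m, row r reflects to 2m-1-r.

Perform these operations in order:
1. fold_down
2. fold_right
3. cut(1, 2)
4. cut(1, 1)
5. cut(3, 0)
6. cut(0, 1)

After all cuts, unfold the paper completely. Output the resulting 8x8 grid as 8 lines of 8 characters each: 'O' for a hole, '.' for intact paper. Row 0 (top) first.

Answer: ...OO...
........
.OO..OO.
..O..O..
..O..O..
.OO..OO.
........
...OO...

Derivation:
Op 1 fold_down: fold axis h@4; visible region now rows[4,8) x cols[0,8) = 4x8
Op 2 fold_right: fold axis v@4; visible region now rows[4,8) x cols[4,8) = 4x4
Op 3 cut(1, 2): punch at orig (5,6); cuts so far [(5, 6)]; region rows[4,8) x cols[4,8) = 4x4
Op 4 cut(1, 1): punch at orig (5,5); cuts so far [(5, 5), (5, 6)]; region rows[4,8) x cols[4,8) = 4x4
Op 5 cut(3, 0): punch at orig (7,4); cuts so far [(5, 5), (5, 6), (7, 4)]; region rows[4,8) x cols[4,8) = 4x4
Op 6 cut(0, 1): punch at orig (4,5); cuts so far [(4, 5), (5, 5), (5, 6), (7, 4)]; region rows[4,8) x cols[4,8) = 4x4
Unfold 1 (reflect across v@4): 8 holes -> [(4, 2), (4, 5), (5, 1), (5, 2), (5, 5), (5, 6), (7, 3), (7, 4)]
Unfold 2 (reflect across h@4): 16 holes -> [(0, 3), (0, 4), (2, 1), (2, 2), (2, 5), (2, 6), (3, 2), (3, 5), (4, 2), (4, 5), (5, 1), (5, 2), (5, 5), (5, 6), (7, 3), (7, 4)]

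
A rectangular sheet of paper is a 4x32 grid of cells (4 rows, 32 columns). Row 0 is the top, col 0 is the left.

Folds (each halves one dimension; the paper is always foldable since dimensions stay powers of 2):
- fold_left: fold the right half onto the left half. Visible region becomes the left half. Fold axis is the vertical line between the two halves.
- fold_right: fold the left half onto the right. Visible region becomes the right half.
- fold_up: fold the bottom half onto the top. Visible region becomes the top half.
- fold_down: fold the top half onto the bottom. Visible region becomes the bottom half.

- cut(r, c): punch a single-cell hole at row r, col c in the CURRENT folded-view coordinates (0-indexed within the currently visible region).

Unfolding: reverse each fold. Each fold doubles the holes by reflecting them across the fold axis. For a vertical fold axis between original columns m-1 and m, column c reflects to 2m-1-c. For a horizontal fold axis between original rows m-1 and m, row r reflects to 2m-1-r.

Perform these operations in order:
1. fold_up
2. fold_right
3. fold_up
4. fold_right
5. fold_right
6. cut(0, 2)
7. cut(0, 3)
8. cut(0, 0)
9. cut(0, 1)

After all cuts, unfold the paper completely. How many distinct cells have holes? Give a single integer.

Answer: 128

Derivation:
Op 1 fold_up: fold axis h@2; visible region now rows[0,2) x cols[0,32) = 2x32
Op 2 fold_right: fold axis v@16; visible region now rows[0,2) x cols[16,32) = 2x16
Op 3 fold_up: fold axis h@1; visible region now rows[0,1) x cols[16,32) = 1x16
Op 4 fold_right: fold axis v@24; visible region now rows[0,1) x cols[24,32) = 1x8
Op 5 fold_right: fold axis v@28; visible region now rows[0,1) x cols[28,32) = 1x4
Op 6 cut(0, 2): punch at orig (0,30); cuts so far [(0, 30)]; region rows[0,1) x cols[28,32) = 1x4
Op 7 cut(0, 3): punch at orig (0,31); cuts so far [(0, 30), (0, 31)]; region rows[0,1) x cols[28,32) = 1x4
Op 8 cut(0, 0): punch at orig (0,28); cuts so far [(0, 28), (0, 30), (0, 31)]; region rows[0,1) x cols[28,32) = 1x4
Op 9 cut(0, 1): punch at orig (0,29); cuts so far [(0, 28), (0, 29), (0, 30), (0, 31)]; region rows[0,1) x cols[28,32) = 1x4
Unfold 1 (reflect across v@28): 8 holes -> [(0, 24), (0, 25), (0, 26), (0, 27), (0, 28), (0, 29), (0, 30), (0, 31)]
Unfold 2 (reflect across v@24): 16 holes -> [(0, 16), (0, 17), (0, 18), (0, 19), (0, 20), (0, 21), (0, 22), (0, 23), (0, 24), (0, 25), (0, 26), (0, 27), (0, 28), (0, 29), (0, 30), (0, 31)]
Unfold 3 (reflect across h@1): 32 holes -> [(0, 16), (0, 17), (0, 18), (0, 19), (0, 20), (0, 21), (0, 22), (0, 23), (0, 24), (0, 25), (0, 26), (0, 27), (0, 28), (0, 29), (0, 30), (0, 31), (1, 16), (1, 17), (1, 18), (1, 19), (1, 20), (1, 21), (1, 22), (1, 23), (1, 24), (1, 25), (1, 26), (1, 27), (1, 28), (1, 29), (1, 30), (1, 31)]
Unfold 4 (reflect across v@16): 64 holes -> [(0, 0), (0, 1), (0, 2), (0, 3), (0, 4), (0, 5), (0, 6), (0, 7), (0, 8), (0, 9), (0, 10), (0, 11), (0, 12), (0, 13), (0, 14), (0, 15), (0, 16), (0, 17), (0, 18), (0, 19), (0, 20), (0, 21), (0, 22), (0, 23), (0, 24), (0, 25), (0, 26), (0, 27), (0, 28), (0, 29), (0, 30), (0, 31), (1, 0), (1, 1), (1, 2), (1, 3), (1, 4), (1, 5), (1, 6), (1, 7), (1, 8), (1, 9), (1, 10), (1, 11), (1, 12), (1, 13), (1, 14), (1, 15), (1, 16), (1, 17), (1, 18), (1, 19), (1, 20), (1, 21), (1, 22), (1, 23), (1, 24), (1, 25), (1, 26), (1, 27), (1, 28), (1, 29), (1, 30), (1, 31)]
Unfold 5 (reflect across h@2): 128 holes -> [(0, 0), (0, 1), (0, 2), (0, 3), (0, 4), (0, 5), (0, 6), (0, 7), (0, 8), (0, 9), (0, 10), (0, 11), (0, 12), (0, 13), (0, 14), (0, 15), (0, 16), (0, 17), (0, 18), (0, 19), (0, 20), (0, 21), (0, 22), (0, 23), (0, 24), (0, 25), (0, 26), (0, 27), (0, 28), (0, 29), (0, 30), (0, 31), (1, 0), (1, 1), (1, 2), (1, 3), (1, 4), (1, 5), (1, 6), (1, 7), (1, 8), (1, 9), (1, 10), (1, 11), (1, 12), (1, 13), (1, 14), (1, 15), (1, 16), (1, 17), (1, 18), (1, 19), (1, 20), (1, 21), (1, 22), (1, 23), (1, 24), (1, 25), (1, 26), (1, 27), (1, 28), (1, 29), (1, 30), (1, 31), (2, 0), (2, 1), (2, 2), (2, 3), (2, 4), (2, 5), (2, 6), (2, 7), (2, 8), (2, 9), (2, 10), (2, 11), (2, 12), (2, 13), (2, 14), (2, 15), (2, 16), (2, 17), (2, 18), (2, 19), (2, 20), (2, 21), (2, 22), (2, 23), (2, 24), (2, 25), (2, 26), (2, 27), (2, 28), (2, 29), (2, 30), (2, 31), (3, 0), (3, 1), (3, 2), (3, 3), (3, 4), (3, 5), (3, 6), (3, 7), (3, 8), (3, 9), (3, 10), (3, 11), (3, 12), (3, 13), (3, 14), (3, 15), (3, 16), (3, 17), (3, 18), (3, 19), (3, 20), (3, 21), (3, 22), (3, 23), (3, 24), (3, 25), (3, 26), (3, 27), (3, 28), (3, 29), (3, 30), (3, 31)]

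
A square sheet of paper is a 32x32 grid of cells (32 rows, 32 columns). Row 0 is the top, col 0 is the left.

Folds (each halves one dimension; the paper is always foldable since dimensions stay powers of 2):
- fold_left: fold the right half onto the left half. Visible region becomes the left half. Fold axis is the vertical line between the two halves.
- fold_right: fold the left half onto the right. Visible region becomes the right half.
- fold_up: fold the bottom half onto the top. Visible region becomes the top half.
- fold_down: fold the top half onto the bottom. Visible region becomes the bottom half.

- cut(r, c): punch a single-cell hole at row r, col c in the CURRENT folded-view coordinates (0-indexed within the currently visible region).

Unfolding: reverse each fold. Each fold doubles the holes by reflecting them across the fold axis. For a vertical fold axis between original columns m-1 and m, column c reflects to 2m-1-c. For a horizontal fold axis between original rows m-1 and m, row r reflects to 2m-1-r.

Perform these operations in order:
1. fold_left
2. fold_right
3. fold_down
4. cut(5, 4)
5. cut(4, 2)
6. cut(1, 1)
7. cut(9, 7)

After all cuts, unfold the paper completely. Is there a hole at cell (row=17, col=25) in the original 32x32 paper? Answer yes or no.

Answer: yes

Derivation:
Op 1 fold_left: fold axis v@16; visible region now rows[0,32) x cols[0,16) = 32x16
Op 2 fold_right: fold axis v@8; visible region now rows[0,32) x cols[8,16) = 32x8
Op 3 fold_down: fold axis h@16; visible region now rows[16,32) x cols[8,16) = 16x8
Op 4 cut(5, 4): punch at orig (21,12); cuts so far [(21, 12)]; region rows[16,32) x cols[8,16) = 16x8
Op 5 cut(4, 2): punch at orig (20,10); cuts so far [(20, 10), (21, 12)]; region rows[16,32) x cols[8,16) = 16x8
Op 6 cut(1, 1): punch at orig (17,9); cuts so far [(17, 9), (20, 10), (21, 12)]; region rows[16,32) x cols[8,16) = 16x8
Op 7 cut(9, 7): punch at orig (25,15); cuts so far [(17, 9), (20, 10), (21, 12), (25, 15)]; region rows[16,32) x cols[8,16) = 16x8
Unfold 1 (reflect across h@16): 8 holes -> [(6, 15), (10, 12), (11, 10), (14, 9), (17, 9), (20, 10), (21, 12), (25, 15)]
Unfold 2 (reflect across v@8): 16 holes -> [(6, 0), (6, 15), (10, 3), (10, 12), (11, 5), (11, 10), (14, 6), (14, 9), (17, 6), (17, 9), (20, 5), (20, 10), (21, 3), (21, 12), (25, 0), (25, 15)]
Unfold 3 (reflect across v@16): 32 holes -> [(6, 0), (6, 15), (6, 16), (6, 31), (10, 3), (10, 12), (10, 19), (10, 28), (11, 5), (11, 10), (11, 21), (11, 26), (14, 6), (14, 9), (14, 22), (14, 25), (17, 6), (17, 9), (17, 22), (17, 25), (20, 5), (20, 10), (20, 21), (20, 26), (21, 3), (21, 12), (21, 19), (21, 28), (25, 0), (25, 15), (25, 16), (25, 31)]
Holes: [(6, 0), (6, 15), (6, 16), (6, 31), (10, 3), (10, 12), (10, 19), (10, 28), (11, 5), (11, 10), (11, 21), (11, 26), (14, 6), (14, 9), (14, 22), (14, 25), (17, 6), (17, 9), (17, 22), (17, 25), (20, 5), (20, 10), (20, 21), (20, 26), (21, 3), (21, 12), (21, 19), (21, 28), (25, 0), (25, 15), (25, 16), (25, 31)]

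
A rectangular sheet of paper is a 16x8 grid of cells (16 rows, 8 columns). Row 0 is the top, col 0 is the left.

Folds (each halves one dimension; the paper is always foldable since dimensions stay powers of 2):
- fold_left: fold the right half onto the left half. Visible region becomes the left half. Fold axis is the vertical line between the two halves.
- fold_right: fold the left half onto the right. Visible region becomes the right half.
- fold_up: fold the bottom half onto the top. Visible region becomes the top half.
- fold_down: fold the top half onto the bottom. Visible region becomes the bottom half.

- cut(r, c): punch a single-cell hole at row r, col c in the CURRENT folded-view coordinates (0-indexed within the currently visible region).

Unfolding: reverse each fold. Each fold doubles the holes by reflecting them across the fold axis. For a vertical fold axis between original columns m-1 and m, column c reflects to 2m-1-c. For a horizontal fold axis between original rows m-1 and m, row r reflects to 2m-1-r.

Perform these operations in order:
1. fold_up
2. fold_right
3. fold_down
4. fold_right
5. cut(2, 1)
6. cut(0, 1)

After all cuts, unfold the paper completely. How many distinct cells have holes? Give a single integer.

Answer: 32

Derivation:
Op 1 fold_up: fold axis h@8; visible region now rows[0,8) x cols[0,8) = 8x8
Op 2 fold_right: fold axis v@4; visible region now rows[0,8) x cols[4,8) = 8x4
Op 3 fold_down: fold axis h@4; visible region now rows[4,8) x cols[4,8) = 4x4
Op 4 fold_right: fold axis v@6; visible region now rows[4,8) x cols[6,8) = 4x2
Op 5 cut(2, 1): punch at orig (6,7); cuts so far [(6, 7)]; region rows[4,8) x cols[6,8) = 4x2
Op 6 cut(0, 1): punch at orig (4,7); cuts so far [(4, 7), (6, 7)]; region rows[4,8) x cols[6,8) = 4x2
Unfold 1 (reflect across v@6): 4 holes -> [(4, 4), (4, 7), (6, 4), (6, 7)]
Unfold 2 (reflect across h@4): 8 holes -> [(1, 4), (1, 7), (3, 4), (3, 7), (4, 4), (4, 7), (6, 4), (6, 7)]
Unfold 3 (reflect across v@4): 16 holes -> [(1, 0), (1, 3), (1, 4), (1, 7), (3, 0), (3, 3), (3, 4), (3, 7), (4, 0), (4, 3), (4, 4), (4, 7), (6, 0), (6, 3), (6, 4), (6, 7)]
Unfold 4 (reflect across h@8): 32 holes -> [(1, 0), (1, 3), (1, 4), (1, 7), (3, 0), (3, 3), (3, 4), (3, 7), (4, 0), (4, 3), (4, 4), (4, 7), (6, 0), (6, 3), (6, 4), (6, 7), (9, 0), (9, 3), (9, 4), (9, 7), (11, 0), (11, 3), (11, 4), (11, 7), (12, 0), (12, 3), (12, 4), (12, 7), (14, 0), (14, 3), (14, 4), (14, 7)]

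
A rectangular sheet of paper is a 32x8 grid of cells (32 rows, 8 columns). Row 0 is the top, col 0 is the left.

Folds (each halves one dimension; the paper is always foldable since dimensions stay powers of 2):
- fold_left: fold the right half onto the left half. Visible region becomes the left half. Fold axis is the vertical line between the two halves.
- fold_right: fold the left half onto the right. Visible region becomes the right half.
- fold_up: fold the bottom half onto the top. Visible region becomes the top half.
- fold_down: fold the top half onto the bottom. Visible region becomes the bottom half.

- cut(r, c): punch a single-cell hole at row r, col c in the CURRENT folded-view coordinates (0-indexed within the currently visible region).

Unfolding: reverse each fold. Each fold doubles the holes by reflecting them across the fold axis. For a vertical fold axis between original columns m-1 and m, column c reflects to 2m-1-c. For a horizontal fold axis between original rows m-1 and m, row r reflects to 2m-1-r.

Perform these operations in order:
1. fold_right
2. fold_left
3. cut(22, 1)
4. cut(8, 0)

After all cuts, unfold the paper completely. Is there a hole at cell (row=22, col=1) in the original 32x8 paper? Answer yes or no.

Answer: yes

Derivation:
Op 1 fold_right: fold axis v@4; visible region now rows[0,32) x cols[4,8) = 32x4
Op 2 fold_left: fold axis v@6; visible region now rows[0,32) x cols[4,6) = 32x2
Op 3 cut(22, 1): punch at orig (22,5); cuts so far [(22, 5)]; region rows[0,32) x cols[4,6) = 32x2
Op 4 cut(8, 0): punch at orig (8,4); cuts so far [(8, 4), (22, 5)]; region rows[0,32) x cols[4,6) = 32x2
Unfold 1 (reflect across v@6): 4 holes -> [(8, 4), (8, 7), (22, 5), (22, 6)]
Unfold 2 (reflect across v@4): 8 holes -> [(8, 0), (8, 3), (8, 4), (8, 7), (22, 1), (22, 2), (22, 5), (22, 6)]
Holes: [(8, 0), (8, 3), (8, 4), (8, 7), (22, 1), (22, 2), (22, 5), (22, 6)]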